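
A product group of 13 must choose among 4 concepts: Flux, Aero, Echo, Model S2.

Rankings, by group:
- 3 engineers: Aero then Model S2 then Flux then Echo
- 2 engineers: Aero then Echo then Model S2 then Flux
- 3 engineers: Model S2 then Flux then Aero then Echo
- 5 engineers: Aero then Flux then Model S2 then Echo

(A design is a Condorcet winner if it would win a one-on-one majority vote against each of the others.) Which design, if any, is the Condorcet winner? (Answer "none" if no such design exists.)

Aero

Check each pair by majority over 13 ballots:
Flux vs Aero: Aero wins 10–3.
Flux–Echo: Flux 11–2.
Flux–Model S2: Model S2 8–5.
Aero vs Echo: Aero, 13–0.
Aero vs Model S2: Aero wins 10–3.
Echo vs Model S2: Model S2 wins 11–2.
Aero defeats every rival head-to-head and is the Condorcet winner.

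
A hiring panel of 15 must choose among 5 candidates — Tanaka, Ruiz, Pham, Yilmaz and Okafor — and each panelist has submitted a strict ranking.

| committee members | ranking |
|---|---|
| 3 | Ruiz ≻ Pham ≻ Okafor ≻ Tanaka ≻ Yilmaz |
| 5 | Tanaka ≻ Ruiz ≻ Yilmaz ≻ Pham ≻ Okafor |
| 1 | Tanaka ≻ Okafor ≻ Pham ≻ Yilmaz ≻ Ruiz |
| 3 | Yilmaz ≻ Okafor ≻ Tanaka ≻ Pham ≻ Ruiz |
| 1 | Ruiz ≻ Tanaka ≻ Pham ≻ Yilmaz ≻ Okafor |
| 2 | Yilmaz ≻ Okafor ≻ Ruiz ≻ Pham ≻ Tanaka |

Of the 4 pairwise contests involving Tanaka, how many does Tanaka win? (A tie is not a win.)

Tanaka against each rival (15 committee members):
Tanaka vs Ruiz: Tanaka, 9–6.
Tanaka vs Pham: 5+1+3+1 = 10 for Tanaka, 5 for Pham — Tanaka by 10–5.
Tanaka vs Yilmaz: Tanaka wins 10–5.
Tanaka vs Okafor: Tanaka is ranked higher on 5+1+1 = 7 ballots, Okafor on 8. Okafor wins 8–7.
Tanaka beats Ruiz, Pham, Yilmaz; loses to Okafor — 3 pairwise wins.

3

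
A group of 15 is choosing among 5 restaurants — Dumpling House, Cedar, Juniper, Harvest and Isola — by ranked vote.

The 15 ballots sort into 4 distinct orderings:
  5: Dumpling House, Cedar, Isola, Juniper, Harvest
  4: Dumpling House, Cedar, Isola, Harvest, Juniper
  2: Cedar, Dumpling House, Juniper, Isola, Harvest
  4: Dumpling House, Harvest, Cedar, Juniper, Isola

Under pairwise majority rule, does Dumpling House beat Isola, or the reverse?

Ballots ranking Dumpling House above Isola: 5 + 4 + 2 + 4 = 15.
Ballots ranking Isola above Dumpling House: 15 − 15 = 0.
Dumpling House wins the head-to-head 15–0.

Dumpling House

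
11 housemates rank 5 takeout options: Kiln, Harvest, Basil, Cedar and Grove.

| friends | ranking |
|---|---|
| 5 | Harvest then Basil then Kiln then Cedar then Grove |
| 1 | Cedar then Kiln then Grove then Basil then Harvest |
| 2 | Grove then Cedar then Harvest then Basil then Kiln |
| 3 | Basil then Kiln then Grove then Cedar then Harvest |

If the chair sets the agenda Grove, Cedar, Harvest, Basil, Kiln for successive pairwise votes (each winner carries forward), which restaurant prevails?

Basil

Round 1: Grove vs Cedar — 5–6, Cedar advances.
Round 2: Cedar vs Harvest — 6–5, Cedar advances.
Round 3: Cedar vs Basil — 3–8, Basil advances.
Round 4: Basil vs Kiln — 10–1, Basil advances.
Basil survives the agenda.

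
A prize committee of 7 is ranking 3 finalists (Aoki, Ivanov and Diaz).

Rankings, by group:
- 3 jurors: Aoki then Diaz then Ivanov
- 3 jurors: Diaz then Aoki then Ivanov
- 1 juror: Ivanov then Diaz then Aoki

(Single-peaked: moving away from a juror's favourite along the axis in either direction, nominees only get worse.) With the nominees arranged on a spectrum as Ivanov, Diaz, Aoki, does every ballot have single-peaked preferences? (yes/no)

yes

Axis positions: Ivanov=1, Diaz=2, Aoki=3.
Group 1 (peak Aoki at position 3): ranking walks positions 3-2-1, expanding outward from the peak — single-peaked.
Group 2 (peak Diaz at position 2): ranking walks positions 2-3-1, expanding outward from the peak — single-peaked.
Group 3 (peak Ivanov at position 1): ranking walks positions 1-2-3, expanding outward from the peak — single-peaked.
Every ranking is single-peaked on this axis.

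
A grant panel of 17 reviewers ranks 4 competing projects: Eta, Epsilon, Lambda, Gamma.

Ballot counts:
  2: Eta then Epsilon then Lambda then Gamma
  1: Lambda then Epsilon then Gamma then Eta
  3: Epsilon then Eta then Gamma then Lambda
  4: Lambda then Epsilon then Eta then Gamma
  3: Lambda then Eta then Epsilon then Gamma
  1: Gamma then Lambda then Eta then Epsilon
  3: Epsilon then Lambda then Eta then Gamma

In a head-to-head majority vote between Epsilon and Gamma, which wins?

Epsilon

Ballots ranking Epsilon above Gamma: 2 + 1 + 3 + 4 + 3 + 3 = 16.
Ballots ranking Gamma above Epsilon: 17 − 16 = 1.
Epsilon wins the head-to-head 16–1.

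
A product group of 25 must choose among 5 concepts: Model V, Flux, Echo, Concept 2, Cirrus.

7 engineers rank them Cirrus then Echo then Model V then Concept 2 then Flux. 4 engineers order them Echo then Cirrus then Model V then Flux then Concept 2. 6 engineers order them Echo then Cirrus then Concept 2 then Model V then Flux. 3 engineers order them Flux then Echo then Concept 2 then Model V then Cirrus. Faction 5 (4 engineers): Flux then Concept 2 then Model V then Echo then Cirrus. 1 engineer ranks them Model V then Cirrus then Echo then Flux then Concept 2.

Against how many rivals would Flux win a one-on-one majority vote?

Flux against each rival (25 engineers):
Flux–Model V: Model V 18–7.
Flux vs Echo: Flux preferred on 3+4 = 7 ballots; Echo wins 18–7.
Flux vs Concept 2: 4+3+4+1 = 12 for Flux, 13 for Concept 2 — Concept 2 by 13–12.
Flux vs Cirrus: Flux preferred on 3+4 = 7 ballots; Cirrus wins 18–7.
Flux beats no one; loses to Model V, Echo, Concept 2, Cirrus — 0 pairwise wins.

0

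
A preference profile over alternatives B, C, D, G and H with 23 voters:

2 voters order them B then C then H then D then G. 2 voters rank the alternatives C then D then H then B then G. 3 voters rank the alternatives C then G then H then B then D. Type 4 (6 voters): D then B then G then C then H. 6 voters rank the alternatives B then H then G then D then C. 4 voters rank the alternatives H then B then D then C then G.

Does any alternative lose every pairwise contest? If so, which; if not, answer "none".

none

Head-to-head results (23 voters):
B vs C: B wins 18–5.
B–D: B 15–8.
B vs G: B preferred on 2+2+6+6+4 = 20 ballots; B wins 20–3.
B vs H: B is ranked higher on 2+6+6 = 14 ballots, H on 9. B wins 14–9.
C vs D: D, 16–7.
C–G: G 12–11.
C vs H: C wins 13–10.
D vs G: 14 to 9, D.
D vs H: D is ranked higher on 2+6 = 8 ballots, H on 15. H wins 15–8.
G vs H: 9 to 14, H.
No alternative is winless: B beats C; C beats H; D beats C; G beats C; H beats D. There is no Condorcet loser.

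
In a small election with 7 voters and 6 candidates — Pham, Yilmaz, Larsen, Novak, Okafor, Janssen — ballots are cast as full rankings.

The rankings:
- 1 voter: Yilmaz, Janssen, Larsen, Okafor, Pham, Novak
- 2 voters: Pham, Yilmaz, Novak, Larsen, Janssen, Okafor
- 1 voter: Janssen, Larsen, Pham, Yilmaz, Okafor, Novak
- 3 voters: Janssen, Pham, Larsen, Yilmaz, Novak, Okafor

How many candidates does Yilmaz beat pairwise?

2

Yilmaz against each rival (7 voters):
Yilmaz vs Pham: Pham, 6–1.
Yilmaz–Larsen: Larsen 4–3.
Yilmaz vs Novak: Yilmaz preferred on 1+2+1+3 = 7 ballots; Yilmaz wins 7–0.
Yilmaz vs Okafor: Yilmaz wins 7–0.
Yilmaz vs Janssen: 1+2 = 3 for Yilmaz, 4 for Janssen — Janssen by 4–3.
Yilmaz beats Novak, Okafor; loses to Pham, Larsen, Janssen — 2 pairwise wins.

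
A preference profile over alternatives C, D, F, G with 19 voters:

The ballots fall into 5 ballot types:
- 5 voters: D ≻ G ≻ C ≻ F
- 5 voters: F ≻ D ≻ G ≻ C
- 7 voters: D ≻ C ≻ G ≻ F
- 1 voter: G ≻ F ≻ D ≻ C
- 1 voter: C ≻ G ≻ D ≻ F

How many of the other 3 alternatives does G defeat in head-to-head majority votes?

2

G against each rival (19 voters):
G vs C: G, 11–8.
G vs D: G preferred on 1+1 = 2 ballots; D wins 17–2.
G vs F: G wins 14–5.
G beats C, F; loses to D — 2 pairwise wins.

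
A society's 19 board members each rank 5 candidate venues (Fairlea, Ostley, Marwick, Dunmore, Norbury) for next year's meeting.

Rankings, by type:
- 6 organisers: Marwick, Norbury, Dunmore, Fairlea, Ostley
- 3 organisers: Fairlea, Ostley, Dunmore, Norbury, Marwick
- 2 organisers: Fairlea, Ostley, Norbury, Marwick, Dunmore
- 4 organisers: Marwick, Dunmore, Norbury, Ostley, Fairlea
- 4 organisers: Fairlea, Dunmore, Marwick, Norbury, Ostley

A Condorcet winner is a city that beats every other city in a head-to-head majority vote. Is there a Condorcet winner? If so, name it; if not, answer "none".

Marwick

Check each pair by majority over 19 ballots:
Fairlea vs Ostley: 15 to 4, Fairlea.
Fairlea vs Marwick: Fairlea is ranked higher on 3+2+4 = 9 ballots, Marwick on 10. Marwick wins 10–9.
Fairlea vs Dunmore: 3+2+4 = 9 for Fairlea, 10 for Dunmore — Dunmore by 10–9.
Fairlea vs Norbury: Fairlea is ranked higher on 3+2+4 = 9 ballots, Norbury on 10. Norbury wins 10–9.
Ostley vs Marwick: Ostley is ranked higher on 3+2 = 5 ballots, Marwick on 14. Marwick wins 14–5.
Ostley vs Dunmore: Ostley preferred on 3+2 = 5 ballots; Dunmore wins 14–5.
Ostley vs Norbury: Ostley is ranked higher on 3+2 = 5 ballots, Norbury on 14. Norbury wins 14–5.
Marwick vs Dunmore: 6+2+4 = 12 for Marwick, 7 for Dunmore — Marwick by 12–7.
Marwick vs Norbury: 14 to 5, Marwick.
Dunmore vs Norbury: Dunmore is ranked higher on 3+4+4 = 11 ballots, Norbury on 8. Dunmore wins 11–8.
Marwick defeats every rival head-to-head and is the Condorcet winner.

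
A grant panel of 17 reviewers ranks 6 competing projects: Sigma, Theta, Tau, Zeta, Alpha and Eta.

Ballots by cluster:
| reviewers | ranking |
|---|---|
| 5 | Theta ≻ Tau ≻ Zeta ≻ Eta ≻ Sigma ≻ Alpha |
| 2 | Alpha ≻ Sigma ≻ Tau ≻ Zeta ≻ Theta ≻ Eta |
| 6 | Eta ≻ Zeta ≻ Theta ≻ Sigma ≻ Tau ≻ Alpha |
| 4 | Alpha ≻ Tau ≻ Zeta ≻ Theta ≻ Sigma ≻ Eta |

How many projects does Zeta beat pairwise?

4

Zeta against each rival (17 reviewers):
Zeta–Sigma: Zeta 15–2.
Zeta vs Theta: 12 to 5, Zeta.
Zeta vs Tau: 6 for Zeta, 11 for Tau — Tau by 11–6.
Zeta–Alpha: Zeta 11–6.
Zeta vs Eta: Zeta is ranked higher on 5+2+4 = 11 ballots, Eta on 6. Zeta wins 11–6.
Zeta beats Sigma, Theta, Alpha, Eta; loses to Tau — 4 pairwise wins.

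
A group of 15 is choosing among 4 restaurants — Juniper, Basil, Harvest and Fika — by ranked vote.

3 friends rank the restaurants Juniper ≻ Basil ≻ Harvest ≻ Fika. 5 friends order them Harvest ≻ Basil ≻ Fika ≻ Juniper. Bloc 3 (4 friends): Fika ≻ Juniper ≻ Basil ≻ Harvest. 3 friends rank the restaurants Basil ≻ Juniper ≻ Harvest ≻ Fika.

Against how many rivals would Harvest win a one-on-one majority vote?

1

Harvest against each rival (15 friends):
Harvest vs Juniper: 5 for Harvest, 10 for Juniper — Juniper by 10–5.
Harvest vs Basil: Harvest preferred on 5 ballots; Basil wins 10–5.
Harvest vs Fika: Harvest wins 11–4.
Harvest beats Fika; loses to Juniper, Basil — 1 pairwise win.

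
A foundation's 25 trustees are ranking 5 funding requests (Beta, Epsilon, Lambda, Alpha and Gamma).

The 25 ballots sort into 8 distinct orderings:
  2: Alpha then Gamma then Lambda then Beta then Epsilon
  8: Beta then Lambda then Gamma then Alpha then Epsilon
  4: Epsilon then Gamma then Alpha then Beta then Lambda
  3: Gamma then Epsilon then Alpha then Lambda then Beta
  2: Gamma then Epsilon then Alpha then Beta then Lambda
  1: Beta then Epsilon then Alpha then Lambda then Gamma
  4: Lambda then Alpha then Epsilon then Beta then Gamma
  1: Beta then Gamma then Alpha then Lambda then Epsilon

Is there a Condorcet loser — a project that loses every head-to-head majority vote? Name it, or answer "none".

Head-to-head results (25 reviewers):
Beta–Epsilon: Epsilon 13–12.
Beta vs Lambda: Beta preferred on 8+4+2+1+1 = 16 ballots; Beta wins 16–9.
Beta–Alpha: Alpha 15–10.
Beta vs Gamma: 8+1+4+1 = 14 for Beta, 11 for Gamma — Beta by 14–11.
Epsilon vs Lambda: Lambda wins 15–10.
Epsilon vs Alpha: Alpha, 15–10.
Epsilon vs Gamma: Epsilon preferred on 4+1+4 = 9 ballots; Gamma wins 16–9.
Lambda–Alpha: Alpha 13–12.
Lambda vs Gamma: 8+1+4 = 13 for Lambda, 12 for Gamma — Lambda by 13–12.
Alpha vs Gamma: Gamma, 18–7.
Each project has at least one pairwise win (Beta beats Lambda; Epsilon beats Beta; Lambda beats Epsilon; Alpha beats Beta; Gamma beats Epsilon) — no Condorcet loser.

none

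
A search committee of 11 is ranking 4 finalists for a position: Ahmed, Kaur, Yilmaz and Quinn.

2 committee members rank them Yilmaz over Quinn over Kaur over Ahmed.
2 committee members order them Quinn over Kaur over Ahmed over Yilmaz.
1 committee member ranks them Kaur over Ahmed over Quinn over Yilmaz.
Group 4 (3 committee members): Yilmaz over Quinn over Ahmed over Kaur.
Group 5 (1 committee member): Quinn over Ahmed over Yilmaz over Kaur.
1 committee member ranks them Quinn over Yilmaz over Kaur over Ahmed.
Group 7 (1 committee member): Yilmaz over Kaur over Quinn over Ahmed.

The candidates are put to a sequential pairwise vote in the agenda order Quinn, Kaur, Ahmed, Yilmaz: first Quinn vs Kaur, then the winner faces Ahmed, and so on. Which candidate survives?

Yilmaz

Round 1: Quinn vs Kaur — 9–2, Quinn advances.
Round 2: Quinn vs Ahmed — 10–1, Quinn advances.
Round 3: Quinn vs Yilmaz — 5–6, Yilmaz advances.
The agenda winner is Yilmaz.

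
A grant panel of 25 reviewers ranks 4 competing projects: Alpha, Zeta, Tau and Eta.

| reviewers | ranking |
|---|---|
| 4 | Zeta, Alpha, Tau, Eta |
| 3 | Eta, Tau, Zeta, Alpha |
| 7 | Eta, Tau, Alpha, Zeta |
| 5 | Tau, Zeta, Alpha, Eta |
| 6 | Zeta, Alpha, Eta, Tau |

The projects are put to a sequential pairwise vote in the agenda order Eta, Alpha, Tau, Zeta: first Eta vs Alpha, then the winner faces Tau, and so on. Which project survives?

Round 1: Eta vs Alpha — 10–15, Alpha advances.
Round 2: Alpha vs Tau — 10–15, Tau advances.
Round 3: Tau vs Zeta — 15–10, Tau advances.
Tau survives the agenda.

Tau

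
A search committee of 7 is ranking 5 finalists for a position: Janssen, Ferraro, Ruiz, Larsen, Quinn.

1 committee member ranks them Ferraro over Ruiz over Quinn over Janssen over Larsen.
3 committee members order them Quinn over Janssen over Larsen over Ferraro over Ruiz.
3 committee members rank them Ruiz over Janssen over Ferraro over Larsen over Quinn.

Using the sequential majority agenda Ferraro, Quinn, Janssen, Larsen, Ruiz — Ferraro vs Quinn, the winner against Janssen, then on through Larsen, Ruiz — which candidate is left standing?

Ruiz

Round 1: Ferraro vs Quinn — 4–3, Ferraro advances.
Round 2: Ferraro vs Janssen — 1–6, Janssen advances.
Round 3: Janssen vs Larsen — 7–0, Janssen advances.
Round 4: Janssen vs Ruiz — 3–4, Ruiz advances.
Ruiz survives the agenda.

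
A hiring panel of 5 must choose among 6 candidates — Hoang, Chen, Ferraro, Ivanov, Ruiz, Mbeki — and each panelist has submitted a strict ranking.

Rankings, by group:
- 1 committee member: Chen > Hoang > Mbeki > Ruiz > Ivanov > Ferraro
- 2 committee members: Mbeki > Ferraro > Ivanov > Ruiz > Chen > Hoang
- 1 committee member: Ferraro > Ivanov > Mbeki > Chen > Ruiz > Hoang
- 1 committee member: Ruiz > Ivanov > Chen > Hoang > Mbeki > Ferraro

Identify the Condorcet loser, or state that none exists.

Pairwise majorities:
Hoang vs Chen: Chen wins 5–0.
Hoang–Ferraro: Ferraro 3–2.
Hoang vs Ivanov: Hoang is ranked higher on 1 ballot, Ivanov on 4. Ivanov wins 4–1.
Hoang vs Ruiz: Ruiz, 4–1.
Hoang–Mbeki: Mbeki 3–2.
Chen vs Ferraro: Ferraro, 3–2.
Chen vs Ivanov: Ivanov, 4–1.
Chen vs Ruiz: Ruiz, 3–2.
Chen vs Mbeki: Mbeki wins 3–2.
Ferraro vs Ivanov: Ferraro is ranked higher on 2+1 = 3 ballots, Ivanov on 2. Ferraro wins 3–2.
Ferraro vs Ruiz: Ferraro, 3–2.
Ferraro vs Mbeki: Mbeki, 4–1.
Ivanov vs Ruiz: Ivanov is ranked higher on 2+1 = 3 ballots, Ruiz on 2. Ivanov wins 3–2.
Ivanov vs Mbeki: Ivanov preferred on 1+1 = 2 ballots; Mbeki wins 3–2.
Ruiz–Mbeki: Mbeki 4–1.
Only Hoang has no wins; Hoang is the Condorcet loser.

Hoang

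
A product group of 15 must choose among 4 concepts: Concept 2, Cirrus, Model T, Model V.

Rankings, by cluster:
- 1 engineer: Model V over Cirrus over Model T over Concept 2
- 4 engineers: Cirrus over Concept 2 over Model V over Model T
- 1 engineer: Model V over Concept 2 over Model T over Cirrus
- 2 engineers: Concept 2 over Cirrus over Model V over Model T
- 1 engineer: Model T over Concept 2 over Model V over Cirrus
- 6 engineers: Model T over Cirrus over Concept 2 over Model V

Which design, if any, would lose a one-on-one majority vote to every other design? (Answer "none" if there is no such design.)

Pairwise majorities:
Concept 2 vs Cirrus: 4 to 11, Cirrus.
Concept 2 vs Model T: Concept 2 preferred on 4+1+2 = 7 ballots; Model T wins 8–7.
Concept 2 vs Model V: Concept 2 is ranked higher on 4+2+1+6 = 13 ballots, Model V on 2. Concept 2 wins 13–2.
Cirrus vs Model T: Model T wins 8–7.
Cirrus vs Model V: Cirrus, 12–3.
Model T vs Model V: Model T is ranked higher on 1+6 = 7 ballots, Model V on 8. Model V wins 8–7.
No design is winless: Concept 2 beats Model V; Cirrus beats Concept 2; Model T beats Concept 2; Model V beats Model T. There is no Condorcet loser.

none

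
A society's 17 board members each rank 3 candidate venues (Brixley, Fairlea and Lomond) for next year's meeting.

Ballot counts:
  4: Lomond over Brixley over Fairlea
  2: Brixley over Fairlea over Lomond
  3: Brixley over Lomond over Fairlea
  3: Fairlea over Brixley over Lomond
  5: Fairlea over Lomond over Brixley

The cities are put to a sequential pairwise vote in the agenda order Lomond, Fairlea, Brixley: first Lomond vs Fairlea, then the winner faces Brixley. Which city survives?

Round 1: Lomond vs Fairlea — 7–10, Fairlea advances.
Round 2: Fairlea vs Brixley — 8–9, Brixley advances.
Brixley survives the agenda.

Brixley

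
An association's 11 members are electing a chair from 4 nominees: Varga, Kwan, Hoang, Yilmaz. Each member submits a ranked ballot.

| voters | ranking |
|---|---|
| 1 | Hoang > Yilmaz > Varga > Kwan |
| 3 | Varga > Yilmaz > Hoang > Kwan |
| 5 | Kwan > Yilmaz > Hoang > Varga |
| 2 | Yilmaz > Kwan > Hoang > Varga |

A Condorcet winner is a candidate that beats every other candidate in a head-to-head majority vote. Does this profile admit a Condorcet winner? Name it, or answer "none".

Yilmaz

Head-to-head results (11 voters):
Varga vs Kwan: 4 to 7, Kwan.
Varga vs Hoang: 3 to 8, Hoang.
Varga vs Yilmaz: Varga preferred on 3 ballots; Yilmaz wins 8–3.
Kwan vs Hoang: Kwan preferred on 5+2 = 7 ballots; Kwan wins 7–4.
Kwan vs Yilmaz: Yilmaz wins 6–5.
Hoang vs Yilmaz: Hoang is ranked higher on 1 ballot, Yilmaz on 10. Yilmaz wins 10–1.
Yilmaz defeats every rival head-to-head and is the Condorcet winner.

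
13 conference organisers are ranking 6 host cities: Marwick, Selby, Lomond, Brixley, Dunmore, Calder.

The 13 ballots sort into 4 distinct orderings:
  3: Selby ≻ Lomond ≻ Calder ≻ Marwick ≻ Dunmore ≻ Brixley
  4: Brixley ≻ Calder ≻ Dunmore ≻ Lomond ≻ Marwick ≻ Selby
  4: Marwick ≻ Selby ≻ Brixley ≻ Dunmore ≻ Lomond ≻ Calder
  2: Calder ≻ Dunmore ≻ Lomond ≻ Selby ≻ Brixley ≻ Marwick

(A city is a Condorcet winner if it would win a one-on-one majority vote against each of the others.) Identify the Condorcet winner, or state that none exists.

Head-to-head results (13 organisers):
Marwick vs Selby: Marwick wins 8–5.
Marwick vs Lomond: Marwick preferred on 4 ballots; Lomond wins 9–4.
Marwick vs Brixley: Marwick wins 7–6.
Marwick vs Dunmore: Marwick wins 7–6.
Marwick vs Calder: Calder wins 9–4.
Selby vs Lomond: Selby is ranked higher on 3+4 = 7 ballots, Lomond on 6. Selby wins 7–6.
Selby–Brixley: Selby 9–4.
Selby vs Dunmore: 3+4 = 7 for Selby, 6 for Dunmore — Selby by 7–6.
Selby vs Calder: 3+4 = 7 for Selby, 6 for Calder — Selby by 7–6.
Lomond vs Brixley: Lomond preferred on 3+2 = 5 ballots; Brixley wins 8–5.
Lomond vs Dunmore: 3 for Lomond, 10 for Dunmore — Dunmore by 10–3.
Lomond vs Calder: 7 to 6, Lomond.
Brixley vs Dunmore: 4+4 = 8 for Brixley, 5 for Dunmore — Brixley by 8–5.
Brixley vs Calder: Brixley preferred on 4+4 = 8 ballots; Brixley wins 8–5.
Dunmore–Calder: Calder 9–4.
Each city drops at least one matchup (Marwick loses to Lomond; Selby loses to Marwick; Lomond loses to Selby; Brixley loses to Marwick; Dunmore loses to Marwick; Calder loses to Selby); the cycle Marwick > Selby > Lomond > Marwick rules out a Condorcet winner.

none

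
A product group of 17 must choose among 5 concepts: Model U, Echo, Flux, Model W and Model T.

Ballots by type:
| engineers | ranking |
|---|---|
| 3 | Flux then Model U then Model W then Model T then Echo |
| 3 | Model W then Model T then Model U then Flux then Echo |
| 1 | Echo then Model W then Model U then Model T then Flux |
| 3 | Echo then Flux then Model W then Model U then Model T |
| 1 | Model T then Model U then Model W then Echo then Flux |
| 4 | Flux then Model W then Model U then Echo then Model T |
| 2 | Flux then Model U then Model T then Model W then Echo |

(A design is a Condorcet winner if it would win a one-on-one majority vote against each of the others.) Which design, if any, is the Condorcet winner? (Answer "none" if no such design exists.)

Flux

Pairwise majorities:
Model U vs Echo: 3+3+1+4+2 = 13 for Model U, 4 for Echo — Model U by 13–4.
Model U–Flux: Flux 12–5.
Model U–Model W: Model W 11–6.
Model U–Model T: Model U 13–4.
Echo–Flux: Flux 12–5.
Echo–Model W: Model W 13–4.
Echo vs Model T: Echo preferred on 1+3+4 = 8 ballots; Model T wins 9–8.
Flux vs Model W: Flux wins 12–5.
Flux vs Model T: 12 to 5, Flux.
Model W vs Model T: Model W, 14–3.
Only Flux has no losses; Flux is the Condorcet winner.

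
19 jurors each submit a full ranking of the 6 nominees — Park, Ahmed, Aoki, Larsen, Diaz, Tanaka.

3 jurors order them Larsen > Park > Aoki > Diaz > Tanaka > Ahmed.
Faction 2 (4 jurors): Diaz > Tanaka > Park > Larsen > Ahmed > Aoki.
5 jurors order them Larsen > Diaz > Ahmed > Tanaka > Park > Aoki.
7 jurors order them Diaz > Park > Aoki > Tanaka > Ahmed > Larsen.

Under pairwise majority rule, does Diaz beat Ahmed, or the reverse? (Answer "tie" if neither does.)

Diaz

Ballots ranking Diaz above Ahmed: 3 + 4 + 5 + 7 = 19.
Ballots ranking Ahmed above Diaz: 19 − 19 = 0.
Diaz wins the head-to-head 19–0.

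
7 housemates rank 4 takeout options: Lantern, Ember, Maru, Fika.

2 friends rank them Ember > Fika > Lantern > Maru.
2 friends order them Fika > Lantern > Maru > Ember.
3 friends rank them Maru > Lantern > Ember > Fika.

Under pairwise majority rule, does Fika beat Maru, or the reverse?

Ballots ranking Fika above Maru: 2 + 2 = 4.
Ballots ranking Maru above Fika: 7 − 4 = 3.
Fika wins the head-to-head 4–3.

Fika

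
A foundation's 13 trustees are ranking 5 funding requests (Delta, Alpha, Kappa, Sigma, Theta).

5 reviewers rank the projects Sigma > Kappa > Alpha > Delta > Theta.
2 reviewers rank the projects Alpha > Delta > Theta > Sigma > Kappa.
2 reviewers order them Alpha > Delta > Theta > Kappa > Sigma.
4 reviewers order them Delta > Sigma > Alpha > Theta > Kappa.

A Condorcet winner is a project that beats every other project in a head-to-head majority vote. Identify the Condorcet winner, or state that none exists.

none

Head-to-head results (13 reviewers):
Delta vs Alpha: 4 for Delta, 9 for Alpha — Alpha by 9–4.
Delta vs Kappa: Delta preferred on 2+2+4 = 8 ballots; Delta wins 8–5.
Delta vs Sigma: Delta preferred on 2+2+4 = 8 ballots; Delta wins 8–5.
Delta vs Theta: 5+2+2+4 = 13 for Delta, 0 for Theta — Delta by 13–0.
Alpha vs Kappa: Alpha preferred on 2+2+4 = 8 ballots; Alpha wins 8–5.
Alpha vs Sigma: Alpha is ranked higher on 2+2 = 4 ballots, Sigma on 9. Sigma wins 9–4.
Alpha vs Theta: 5+2+2+4 = 13 for Alpha, 0 for Theta — Alpha by 13–0.
Kappa vs Sigma: Kappa preferred on 2 ballots; Sigma wins 11–2.
Kappa vs Theta: 5 for Kappa, 8 for Theta — Theta by 8–5.
Sigma vs Theta: 9 to 4, Sigma.
Each project drops at least one matchup (Delta loses to Alpha; Alpha loses to Sigma; Kappa loses to Delta; Sigma loses to Delta; Theta loses to Delta); the cycle Delta → Sigma → Alpha → Delta rules out a Condorcet winner.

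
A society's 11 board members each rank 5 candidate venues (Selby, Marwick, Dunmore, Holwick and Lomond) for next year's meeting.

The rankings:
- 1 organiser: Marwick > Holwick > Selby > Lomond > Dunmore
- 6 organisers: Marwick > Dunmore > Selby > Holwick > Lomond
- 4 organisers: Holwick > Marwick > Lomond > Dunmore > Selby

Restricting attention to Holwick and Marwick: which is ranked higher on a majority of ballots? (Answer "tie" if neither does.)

Ballots ranking Holwick above Marwick: 4.
Ballots ranking Marwick above Holwick: 11 − 4 = 7.
Marwick wins the head-to-head 7–4.

Marwick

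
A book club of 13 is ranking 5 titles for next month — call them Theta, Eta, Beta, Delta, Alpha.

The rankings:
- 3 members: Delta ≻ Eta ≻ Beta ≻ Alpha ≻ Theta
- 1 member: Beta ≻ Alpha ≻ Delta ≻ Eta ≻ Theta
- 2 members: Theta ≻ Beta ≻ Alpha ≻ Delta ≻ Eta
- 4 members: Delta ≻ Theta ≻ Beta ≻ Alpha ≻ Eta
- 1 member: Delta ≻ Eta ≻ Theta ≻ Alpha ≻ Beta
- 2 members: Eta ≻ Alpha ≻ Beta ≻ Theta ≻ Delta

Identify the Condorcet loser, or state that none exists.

none

Pairwise majorities:
Theta–Eta: Eta 7–6.
Theta vs Beta: 7 to 6, Theta.
Theta vs Delta: Delta, 9–4.
Theta vs Alpha: 2+4+1 = 7 for Theta, 6 for Alpha — Theta by 7–6.
Eta vs Beta: Beta wins 7–6.
Eta vs Delta: 2 for Eta, 11 for Delta — Delta by 11–2.
Eta vs Alpha: 6 to 7, Alpha.
Beta–Delta: Delta 8–5.
Beta vs Alpha: Beta, 10–3.
Delta vs Alpha: 3+4+1 = 8 for Delta, 5 for Alpha — Delta by 8–5.
No book is winless: Theta beats Beta; Eta beats Theta; Beta beats Eta; Delta beats Theta; Alpha beats Eta. There is no Condorcet loser.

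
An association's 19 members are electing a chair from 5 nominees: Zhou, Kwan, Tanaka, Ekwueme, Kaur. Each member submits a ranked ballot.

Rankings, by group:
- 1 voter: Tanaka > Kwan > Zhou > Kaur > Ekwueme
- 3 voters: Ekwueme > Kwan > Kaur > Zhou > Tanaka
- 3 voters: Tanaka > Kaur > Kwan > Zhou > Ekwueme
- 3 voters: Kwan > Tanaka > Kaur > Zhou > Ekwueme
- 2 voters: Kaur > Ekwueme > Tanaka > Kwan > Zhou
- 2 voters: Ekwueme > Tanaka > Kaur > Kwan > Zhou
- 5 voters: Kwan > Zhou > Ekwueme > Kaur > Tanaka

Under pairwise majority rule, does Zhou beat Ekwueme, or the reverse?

Zhou

Ballots ranking Zhou above Ekwueme: 1 + 3 + 3 + 5 = 12.
Ballots ranking Ekwueme above Zhou: 19 − 12 = 7.
Zhou wins the head-to-head 12–7.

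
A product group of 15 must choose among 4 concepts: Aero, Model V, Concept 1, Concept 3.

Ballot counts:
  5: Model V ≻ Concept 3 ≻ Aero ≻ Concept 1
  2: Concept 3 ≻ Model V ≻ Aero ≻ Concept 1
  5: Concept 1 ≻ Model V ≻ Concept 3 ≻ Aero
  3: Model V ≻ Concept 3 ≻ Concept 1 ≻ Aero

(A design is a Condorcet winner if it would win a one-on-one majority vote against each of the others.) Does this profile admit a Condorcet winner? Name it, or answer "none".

Pairwise majorities:
Aero vs Model V: Aero is ranked higher on 0 ballots, Model V on 15. Model V wins 15–0.
Aero vs Concept 1: Aero preferred on 5+2 = 7 ballots; Concept 1 wins 8–7.
Aero vs Concept 3: Aero is ranked higher on 0 ballots, Concept 3 on 15. Concept 3 wins 15–0.
Model V vs Concept 1: 10 to 5, Model V.
Model V vs Concept 3: Model V is ranked higher on 5+5+3 = 13 ballots, Concept 3 on 2. Model V wins 13–2.
Concept 1 vs Concept 3: 5 for Concept 1, 10 for Concept 3 — Concept 3 by 10–5.
Only Model V has no losses; Model V is the Condorcet winner.

Model V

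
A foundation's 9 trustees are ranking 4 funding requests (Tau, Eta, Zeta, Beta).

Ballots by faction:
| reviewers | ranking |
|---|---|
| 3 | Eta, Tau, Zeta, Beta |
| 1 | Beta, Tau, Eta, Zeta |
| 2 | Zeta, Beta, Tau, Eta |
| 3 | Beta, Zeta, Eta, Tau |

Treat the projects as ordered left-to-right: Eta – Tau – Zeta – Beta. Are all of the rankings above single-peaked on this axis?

no

Axis positions: Eta=1, Tau=2, Zeta=3, Beta=4.
Faction 1 (peak Eta at position 1): ranking walks positions 1-2-3-4, expanding outward from the peak — single-peaked.
Faction 2: ranking walks positions 4-2-1-3; Tau is ranked above Zeta even though Zeta lies between Tau and the peak Beta on the axis — preferences dip and rise again. Not single-peaked.
Faction 3 (peak Zeta at position 3): ranking walks positions 3-4-2-1, expanding outward from the peak — single-peaked.
Faction 4: ranking walks positions 4-3-1-2; Eta is ranked above Tau even though Tau lies between Eta and the peak Beta on the axis — preferences dip and rise again. Not single-peaked.
Faction 2 violates single-peakedness, so the profile is not single-peaked on this axis.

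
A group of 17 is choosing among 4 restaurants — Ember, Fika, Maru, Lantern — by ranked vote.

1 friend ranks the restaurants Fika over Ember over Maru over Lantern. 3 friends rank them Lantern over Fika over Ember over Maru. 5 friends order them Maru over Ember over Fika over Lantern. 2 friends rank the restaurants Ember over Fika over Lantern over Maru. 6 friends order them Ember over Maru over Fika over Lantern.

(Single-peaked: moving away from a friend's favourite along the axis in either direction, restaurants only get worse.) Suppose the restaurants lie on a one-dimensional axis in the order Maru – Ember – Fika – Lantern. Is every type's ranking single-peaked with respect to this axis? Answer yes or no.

yes

Axis positions: Maru=1, Ember=2, Fika=3, Lantern=4.
Type 1 (peak Fika at position 3): ranking walks positions 3-2-1-4, expanding outward from the peak — single-peaked.
Type 2 (peak Lantern at position 4): ranking walks positions 4-3-2-1, expanding outward from the peak — single-peaked.
Type 3 (peak Maru at position 1): ranking walks positions 1-2-3-4, expanding outward from the peak — single-peaked.
Type 4 (peak Ember at position 2): ranking walks positions 2-3-4-1, expanding outward from the peak — single-peaked.
Type 5 (peak Ember at position 2): ranking walks positions 2-1-3-4, expanding outward from the peak — single-peaked.
Every ranking is single-peaked on this axis.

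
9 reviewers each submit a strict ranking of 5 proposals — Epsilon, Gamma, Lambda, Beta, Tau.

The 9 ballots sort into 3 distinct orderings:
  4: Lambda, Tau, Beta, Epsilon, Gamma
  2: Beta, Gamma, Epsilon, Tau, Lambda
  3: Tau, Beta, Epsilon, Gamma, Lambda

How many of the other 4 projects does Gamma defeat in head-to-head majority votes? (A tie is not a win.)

Gamma against each rival (9 reviewers):
Gamma vs Epsilon: Epsilon, 7–2.
Gamma vs Lambda: 2+3 = 5 for Gamma, 4 for Lambda — Gamma by 5–4.
Gamma vs Beta: 0 for Gamma, 9 for Beta — Beta by 9–0.
Gamma vs Tau: Gamma preferred on 2 ballots; Tau wins 7–2.
Gamma beats Lambda; loses to Epsilon, Beta, Tau — 1 pairwise win.

1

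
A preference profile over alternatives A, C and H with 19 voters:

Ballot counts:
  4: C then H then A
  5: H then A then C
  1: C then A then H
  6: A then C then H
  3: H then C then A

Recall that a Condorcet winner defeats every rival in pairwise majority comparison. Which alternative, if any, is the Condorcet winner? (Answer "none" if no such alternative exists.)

Head-to-head results (19 voters):
A vs C: 5+6 = 11 for A, 8 for C — A by 11–8.
A vs H: H, 12–7.
C vs H: C, 11–8.
Each alternative drops at least one matchup (A loses to H; C loses to A; H loses to C); the cycle A > C > H > A rules out a Condorcet winner.

none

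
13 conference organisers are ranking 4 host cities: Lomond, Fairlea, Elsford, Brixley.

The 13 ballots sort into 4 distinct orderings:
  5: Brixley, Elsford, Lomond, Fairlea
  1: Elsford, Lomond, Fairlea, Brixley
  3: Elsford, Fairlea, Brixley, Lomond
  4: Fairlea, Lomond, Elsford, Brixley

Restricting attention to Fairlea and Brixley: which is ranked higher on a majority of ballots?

Ballots ranking Fairlea above Brixley: 1 + 3 + 4 = 8.
Ballots ranking Brixley above Fairlea: 13 − 8 = 5.
Fairlea wins the head-to-head 8–5.

Fairlea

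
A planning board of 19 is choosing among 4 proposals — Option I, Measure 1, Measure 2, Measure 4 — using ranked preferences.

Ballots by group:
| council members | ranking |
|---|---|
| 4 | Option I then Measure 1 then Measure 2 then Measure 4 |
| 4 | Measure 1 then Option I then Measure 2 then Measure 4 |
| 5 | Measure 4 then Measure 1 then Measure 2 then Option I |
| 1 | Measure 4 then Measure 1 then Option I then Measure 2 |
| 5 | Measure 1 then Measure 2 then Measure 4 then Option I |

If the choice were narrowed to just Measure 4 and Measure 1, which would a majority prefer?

Measure 1

Ballots ranking Measure 4 above Measure 1: 5 + 1 = 6.
Ballots ranking Measure 1 above Measure 4: 19 − 6 = 13.
Measure 1 wins the head-to-head 13–6.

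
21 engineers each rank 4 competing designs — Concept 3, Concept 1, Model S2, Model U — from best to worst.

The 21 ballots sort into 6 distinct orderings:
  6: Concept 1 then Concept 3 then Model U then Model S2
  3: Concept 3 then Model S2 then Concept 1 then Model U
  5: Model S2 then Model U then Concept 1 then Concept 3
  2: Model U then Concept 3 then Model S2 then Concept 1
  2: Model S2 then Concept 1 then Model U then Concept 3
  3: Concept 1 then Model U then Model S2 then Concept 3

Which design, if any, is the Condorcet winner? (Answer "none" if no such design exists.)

Check each pair by majority over 21 ballots:
Concept 3–Concept 1: Concept 1 16–5.
Concept 3 vs Model S2: Concept 3 wins 11–10.
Concept 3–Model U: Model U 12–9.
Concept 1 vs Model S2: Model S2, 12–9.
Concept 1 vs Model U: Concept 1, 14–7.
Model S2 vs Model U: Model U wins 11–10.
Each design drops at least one matchup (Concept 3 loses to Concept 1; Concept 1 loses to Model S2; Model S2 loses to Concept 3; Model U loses to Concept 1); the cycle Concept 3 > Model S2 > Concept 1 > Concept 3 rules out a Condorcet winner.

none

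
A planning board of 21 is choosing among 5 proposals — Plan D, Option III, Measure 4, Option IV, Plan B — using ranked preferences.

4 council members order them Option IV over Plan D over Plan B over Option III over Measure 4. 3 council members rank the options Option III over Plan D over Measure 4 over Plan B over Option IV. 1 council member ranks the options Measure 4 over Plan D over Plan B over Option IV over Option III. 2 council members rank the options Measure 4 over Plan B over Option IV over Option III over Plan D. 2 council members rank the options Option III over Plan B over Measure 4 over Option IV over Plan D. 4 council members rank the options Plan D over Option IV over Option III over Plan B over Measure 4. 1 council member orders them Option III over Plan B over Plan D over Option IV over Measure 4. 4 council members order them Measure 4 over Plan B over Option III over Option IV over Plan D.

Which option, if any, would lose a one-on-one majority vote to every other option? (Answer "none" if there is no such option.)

none

Pairwise majorities:
Plan D vs Option III: 4+1+4 = 9 for Plan D, 12 for Option III — Option III by 12–9.
Plan D vs Measure 4: Plan D, 12–9.
Plan D vs Option IV: 3+1+4+1 = 9 for Plan D, 12 for Option IV — Option IV by 12–9.
Plan D–Plan B: Plan D 12–9.
Option III–Measure 4: Option III 14–7.
Option III vs Option IV: Option III preferred on 3+2+1+4 = 10 ballots; Option IV wins 11–10.
Option III vs Plan B: Plan B, 11–10.
Measure 4 vs Option IV: Measure 4 is ranked higher on 3+1+2+2+4 = 12 ballots, Option IV on 9. Measure 4 wins 12–9.
Measure 4 vs Plan B: Plan B, 11–10.
Option IV vs Plan B: Plan B wins 13–8.
Every option wins at least one matchup (Plan D beats Measure 4; Option III beats Plan D; Measure 4 beats Option IV; Option IV beats Plan D; Plan B beats Option III), so there is no Condorcet loser.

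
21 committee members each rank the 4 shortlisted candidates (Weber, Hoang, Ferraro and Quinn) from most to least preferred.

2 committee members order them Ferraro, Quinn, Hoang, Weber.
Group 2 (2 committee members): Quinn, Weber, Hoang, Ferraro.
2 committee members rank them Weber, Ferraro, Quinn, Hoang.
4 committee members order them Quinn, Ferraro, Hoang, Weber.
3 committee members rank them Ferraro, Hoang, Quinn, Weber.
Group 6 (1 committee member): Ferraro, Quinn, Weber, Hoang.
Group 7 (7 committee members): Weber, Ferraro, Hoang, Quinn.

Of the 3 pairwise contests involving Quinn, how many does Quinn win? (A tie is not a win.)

Quinn against each rival (21 committee members):
Quinn–Weber: Quinn 12–9.
Quinn vs Hoang: Quinn is ranked higher on 2+2+2+4+1 = 11 ballots, Hoang on 10. Quinn wins 11–10.
Quinn vs Ferraro: Quinn preferred on 2+4 = 6 ballots; Ferraro wins 15–6.
Quinn beats Weber, Hoang; loses to Ferraro — 2 pairwise wins.

2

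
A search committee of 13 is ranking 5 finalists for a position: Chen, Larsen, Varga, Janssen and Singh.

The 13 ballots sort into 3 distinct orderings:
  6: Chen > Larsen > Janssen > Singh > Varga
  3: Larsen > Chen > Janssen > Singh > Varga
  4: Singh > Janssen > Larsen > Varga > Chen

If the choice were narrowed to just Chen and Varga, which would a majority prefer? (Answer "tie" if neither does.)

Ballots ranking Chen above Varga: 6 + 3 = 9.
Ballots ranking Varga above Chen: 13 − 9 = 4.
Chen wins the head-to-head 9–4.

Chen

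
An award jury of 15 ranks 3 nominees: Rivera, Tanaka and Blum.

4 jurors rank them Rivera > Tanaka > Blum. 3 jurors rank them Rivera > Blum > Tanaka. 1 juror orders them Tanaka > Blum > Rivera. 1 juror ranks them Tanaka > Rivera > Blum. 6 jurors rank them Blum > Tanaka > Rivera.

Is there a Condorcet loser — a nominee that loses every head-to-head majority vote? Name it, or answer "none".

none

Pairwise majorities:
Rivera vs Tanaka: Tanaka wins 8–7.
Rivera vs Blum: Rivera wins 8–7.
Tanaka vs Blum: Tanaka preferred on 4+1+1 = 6 ballots; Blum wins 9–6.
Every nominee wins at least one matchup (Rivera beats Blum; Tanaka beats Rivera; Blum beats Tanaka), so there is no Condorcet loser.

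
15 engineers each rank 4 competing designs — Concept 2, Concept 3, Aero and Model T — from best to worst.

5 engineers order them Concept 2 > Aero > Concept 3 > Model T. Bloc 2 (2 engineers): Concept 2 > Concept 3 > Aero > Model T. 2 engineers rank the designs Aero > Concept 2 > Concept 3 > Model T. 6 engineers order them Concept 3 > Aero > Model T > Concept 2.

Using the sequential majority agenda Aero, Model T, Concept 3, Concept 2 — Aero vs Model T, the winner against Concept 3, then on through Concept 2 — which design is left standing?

Concept 2

Round 1: Aero vs Model T — 15–0, Aero advances.
Round 2: Aero vs Concept 3 — 7–8, Concept 3 advances.
Round 3: Concept 3 vs Concept 2 — 6–9, Concept 2 advances.
Concept 2 survives the agenda.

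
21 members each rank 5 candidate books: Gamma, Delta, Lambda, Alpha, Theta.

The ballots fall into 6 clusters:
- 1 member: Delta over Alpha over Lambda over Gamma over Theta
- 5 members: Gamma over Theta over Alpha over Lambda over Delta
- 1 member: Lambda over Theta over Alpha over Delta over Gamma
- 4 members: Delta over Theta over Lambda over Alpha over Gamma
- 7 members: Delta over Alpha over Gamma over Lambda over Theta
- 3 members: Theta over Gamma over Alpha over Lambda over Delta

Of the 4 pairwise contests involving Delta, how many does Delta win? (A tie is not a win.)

4

Delta against each rival (21 members):
Delta vs Gamma: Delta wins 13–8.
Delta–Lambda: Delta 12–9.
Delta vs Alpha: Delta wins 12–9.
Delta vs Theta: Delta wins 12–9.
Delta beats Gamma, Lambda, Alpha, Theta — 4 pairwise wins.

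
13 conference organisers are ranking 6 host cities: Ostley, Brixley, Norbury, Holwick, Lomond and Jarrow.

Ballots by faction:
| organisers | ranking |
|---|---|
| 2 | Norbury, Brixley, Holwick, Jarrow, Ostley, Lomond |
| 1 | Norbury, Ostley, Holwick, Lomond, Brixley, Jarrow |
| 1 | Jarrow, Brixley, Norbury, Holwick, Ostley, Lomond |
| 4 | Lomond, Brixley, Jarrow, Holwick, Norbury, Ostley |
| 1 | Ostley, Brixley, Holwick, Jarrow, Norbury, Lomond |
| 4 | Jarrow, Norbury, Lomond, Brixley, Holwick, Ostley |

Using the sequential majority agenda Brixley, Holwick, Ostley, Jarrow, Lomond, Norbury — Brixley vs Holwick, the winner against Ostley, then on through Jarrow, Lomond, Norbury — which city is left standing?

Round 1: Brixley vs Holwick — 12–1, Brixley advances.
Round 2: Brixley vs Ostley — 11–2, Brixley advances.
Round 3: Brixley vs Jarrow — 8–5, Brixley advances.
Round 4: Brixley vs Lomond — 4–9, Lomond advances.
Round 5: Lomond vs Norbury — 4–9, Norbury advances.
The agenda winner is Norbury.

Norbury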